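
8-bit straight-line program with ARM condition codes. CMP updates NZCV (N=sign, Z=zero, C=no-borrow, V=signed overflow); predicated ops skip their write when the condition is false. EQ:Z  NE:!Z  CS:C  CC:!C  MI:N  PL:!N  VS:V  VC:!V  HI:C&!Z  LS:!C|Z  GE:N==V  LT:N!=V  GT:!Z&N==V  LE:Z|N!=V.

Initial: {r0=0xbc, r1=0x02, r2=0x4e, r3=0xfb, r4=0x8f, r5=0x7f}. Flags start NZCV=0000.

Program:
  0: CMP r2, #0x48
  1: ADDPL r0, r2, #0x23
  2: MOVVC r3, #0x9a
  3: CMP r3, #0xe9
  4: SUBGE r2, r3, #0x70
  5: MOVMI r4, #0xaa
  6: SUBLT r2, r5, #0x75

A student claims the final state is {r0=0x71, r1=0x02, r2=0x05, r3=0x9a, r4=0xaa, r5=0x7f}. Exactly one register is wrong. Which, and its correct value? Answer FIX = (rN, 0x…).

0: ✓ CMP  NZCV=0010
1: ✓ ADDPL  r0←0x71
2: ✓ MOVVC  r3←0x9a
3: ✓ CMP  NZCV=1000
4: · SUBGE
5: ✓ MOVMI  r4←0xaa
6: ✓ SUBLT  r2←0x0a

FIX = (r2, 0x0a)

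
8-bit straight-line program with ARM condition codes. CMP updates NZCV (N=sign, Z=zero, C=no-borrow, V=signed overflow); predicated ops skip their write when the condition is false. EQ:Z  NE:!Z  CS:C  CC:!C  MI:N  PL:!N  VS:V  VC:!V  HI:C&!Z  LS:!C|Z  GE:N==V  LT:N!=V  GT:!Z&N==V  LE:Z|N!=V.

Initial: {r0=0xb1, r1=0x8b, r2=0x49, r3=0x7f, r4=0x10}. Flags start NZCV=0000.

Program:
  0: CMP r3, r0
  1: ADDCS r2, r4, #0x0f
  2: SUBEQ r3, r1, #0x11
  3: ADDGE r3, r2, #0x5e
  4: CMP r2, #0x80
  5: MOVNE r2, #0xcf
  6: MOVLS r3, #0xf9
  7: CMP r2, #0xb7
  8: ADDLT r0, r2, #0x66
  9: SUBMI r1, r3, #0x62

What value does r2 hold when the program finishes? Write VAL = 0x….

[0] flags=1001 → (cmp)
[1] flags=1001 CS?F → skip
[2] flags=1001 EQ?F → skip
[3] flags=1001 GE?T → r3=0xa7
[4] flags=1001 → (cmp)
[5] flags=1001 NE?T → r2=0xcf
[6] flags=1001 LS?T → r3=0xf9
[7] flags=0010 → (cmp)
[8] flags=0010 LT?F → skip
[9] flags=0010 MI?F → skip

VAL = 0xcf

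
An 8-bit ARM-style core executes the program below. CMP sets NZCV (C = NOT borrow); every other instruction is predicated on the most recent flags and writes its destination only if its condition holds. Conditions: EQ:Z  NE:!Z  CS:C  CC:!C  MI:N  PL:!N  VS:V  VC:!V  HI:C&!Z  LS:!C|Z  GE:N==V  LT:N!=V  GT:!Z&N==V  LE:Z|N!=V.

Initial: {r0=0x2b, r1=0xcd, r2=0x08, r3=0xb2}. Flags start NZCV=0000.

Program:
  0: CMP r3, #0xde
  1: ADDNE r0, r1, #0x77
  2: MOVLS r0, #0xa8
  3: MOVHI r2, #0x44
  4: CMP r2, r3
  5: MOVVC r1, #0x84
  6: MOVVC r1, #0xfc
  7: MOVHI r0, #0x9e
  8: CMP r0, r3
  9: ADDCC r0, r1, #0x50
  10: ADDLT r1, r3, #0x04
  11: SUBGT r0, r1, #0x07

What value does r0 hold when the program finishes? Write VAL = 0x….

VAL = 0x4c

[0] flags=1000 → (cmp)
[1] flags=1000 NE?T → r0=0x44
[2] flags=1000 LS?T → r0=0xa8
[3] flags=1000 HI?F → skip
[4] flags=0000 → (cmp)
[5] flags=0000 VC?T → r1=0x84
[6] flags=0000 VC?T → r1=0xfc
[7] flags=0000 HI?F → skip
[8] flags=1000 → (cmp)
[9] flags=1000 CC?T → r0=0x4c
[10] flags=1000 LT?T → r1=0xb6
[11] flags=1000 GT?F → skip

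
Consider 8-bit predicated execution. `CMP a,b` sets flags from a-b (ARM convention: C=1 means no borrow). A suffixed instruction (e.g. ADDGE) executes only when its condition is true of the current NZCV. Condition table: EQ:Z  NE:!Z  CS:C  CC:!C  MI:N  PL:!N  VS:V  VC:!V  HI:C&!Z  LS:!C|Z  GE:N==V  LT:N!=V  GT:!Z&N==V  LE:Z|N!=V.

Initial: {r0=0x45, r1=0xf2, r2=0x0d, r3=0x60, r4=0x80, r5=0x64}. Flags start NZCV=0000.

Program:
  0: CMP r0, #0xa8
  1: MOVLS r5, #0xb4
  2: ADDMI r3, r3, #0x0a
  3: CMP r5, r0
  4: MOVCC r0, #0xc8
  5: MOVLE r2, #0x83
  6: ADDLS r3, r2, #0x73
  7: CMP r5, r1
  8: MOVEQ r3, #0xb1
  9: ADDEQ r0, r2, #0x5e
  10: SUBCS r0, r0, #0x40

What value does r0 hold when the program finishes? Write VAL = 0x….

[0] flags=1001 → (cmp)
[1] flags=1001 LS?T → r5=0xb4
[2] flags=1001 MI?T → r3=0x6a
[3] flags=0011 → (cmp)
[4] flags=0011 CC?F → skip
[5] flags=0011 LE?T → r2=0x83
[6] flags=0011 LS?F → skip
[7] flags=1000 → (cmp)
[8] flags=1000 EQ?F → skip
[9] flags=1000 EQ?F → skip
[10] flags=1000 CS?F → skip

VAL = 0x45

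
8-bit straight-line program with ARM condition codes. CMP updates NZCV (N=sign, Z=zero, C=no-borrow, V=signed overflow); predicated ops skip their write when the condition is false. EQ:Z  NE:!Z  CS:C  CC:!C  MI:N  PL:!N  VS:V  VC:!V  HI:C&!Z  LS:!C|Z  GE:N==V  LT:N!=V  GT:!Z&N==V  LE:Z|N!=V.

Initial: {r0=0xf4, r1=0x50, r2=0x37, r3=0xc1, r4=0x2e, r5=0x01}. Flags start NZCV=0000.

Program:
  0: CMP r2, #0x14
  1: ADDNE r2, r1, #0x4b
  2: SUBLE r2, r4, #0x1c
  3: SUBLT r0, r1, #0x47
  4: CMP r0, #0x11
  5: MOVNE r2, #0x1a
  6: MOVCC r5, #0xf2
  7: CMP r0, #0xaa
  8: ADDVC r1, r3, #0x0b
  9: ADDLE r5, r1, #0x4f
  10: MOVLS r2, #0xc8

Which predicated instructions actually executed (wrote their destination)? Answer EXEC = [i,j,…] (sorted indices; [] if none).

EXEC = [1,5,8]

0: ✓ CMP  NZCV=0010
1: ✓ ADDNE  r2←0x9b
2: · SUBLE
3: · SUBLT
4: ✓ CMP  NZCV=1010
5: ✓ MOVNE  r2←0x1a
6: · MOVCC
7: ✓ CMP  NZCV=0010
8: ✓ ADDVC  r1←0xcc
9: · ADDLE
10: · MOVLS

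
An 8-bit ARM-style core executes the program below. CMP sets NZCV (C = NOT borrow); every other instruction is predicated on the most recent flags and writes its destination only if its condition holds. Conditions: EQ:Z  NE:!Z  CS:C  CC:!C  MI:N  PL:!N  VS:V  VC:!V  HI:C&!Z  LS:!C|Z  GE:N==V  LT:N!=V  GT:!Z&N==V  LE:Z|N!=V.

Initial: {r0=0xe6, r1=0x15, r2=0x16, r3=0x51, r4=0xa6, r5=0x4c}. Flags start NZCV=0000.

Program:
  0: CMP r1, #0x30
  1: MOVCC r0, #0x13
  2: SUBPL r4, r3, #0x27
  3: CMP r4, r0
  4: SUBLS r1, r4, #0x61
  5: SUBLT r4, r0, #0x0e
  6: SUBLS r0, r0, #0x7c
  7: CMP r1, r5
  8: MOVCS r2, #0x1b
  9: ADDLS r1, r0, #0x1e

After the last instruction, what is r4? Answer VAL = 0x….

0: ✓ CMP  NZCV=1000
1: ✓ MOVCC  r0←0x13
2: · SUBPL
3: ✓ CMP  NZCV=1010
4: · SUBLS
5: ✓ SUBLT  r4←0x05
6: · SUBLS
7: ✓ CMP  NZCV=1000
8: · MOVCS
9: ✓ ADDLS  r1←0x31

VAL = 0x05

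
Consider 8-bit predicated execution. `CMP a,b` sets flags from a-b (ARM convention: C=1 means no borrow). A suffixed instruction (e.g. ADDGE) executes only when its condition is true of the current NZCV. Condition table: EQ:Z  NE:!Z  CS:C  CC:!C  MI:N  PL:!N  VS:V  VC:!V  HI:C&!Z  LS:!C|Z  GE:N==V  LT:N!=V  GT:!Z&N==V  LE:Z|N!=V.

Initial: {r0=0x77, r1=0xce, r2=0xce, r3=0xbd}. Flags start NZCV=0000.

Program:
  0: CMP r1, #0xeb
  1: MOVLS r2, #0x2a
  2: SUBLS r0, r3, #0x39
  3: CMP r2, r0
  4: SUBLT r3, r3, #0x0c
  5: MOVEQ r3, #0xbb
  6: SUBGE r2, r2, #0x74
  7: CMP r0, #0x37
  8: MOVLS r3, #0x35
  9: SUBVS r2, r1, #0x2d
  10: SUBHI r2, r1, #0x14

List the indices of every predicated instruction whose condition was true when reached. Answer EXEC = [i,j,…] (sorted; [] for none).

0: ✓ CMP  NZCV=1000
1: ✓ MOVLS  r2←0x2a
2: ✓ SUBLS  r0←0x84
3: ✓ CMP  NZCV=1001
4: · SUBLT
5: · MOVEQ
6: ✓ SUBGE  r2←0xb6
7: ✓ CMP  NZCV=0011
8: · MOVLS
9: ✓ SUBVS  r2←0xa1
10: ✓ SUBHI  r2←0xba

EXEC = [1,2,6,9,10]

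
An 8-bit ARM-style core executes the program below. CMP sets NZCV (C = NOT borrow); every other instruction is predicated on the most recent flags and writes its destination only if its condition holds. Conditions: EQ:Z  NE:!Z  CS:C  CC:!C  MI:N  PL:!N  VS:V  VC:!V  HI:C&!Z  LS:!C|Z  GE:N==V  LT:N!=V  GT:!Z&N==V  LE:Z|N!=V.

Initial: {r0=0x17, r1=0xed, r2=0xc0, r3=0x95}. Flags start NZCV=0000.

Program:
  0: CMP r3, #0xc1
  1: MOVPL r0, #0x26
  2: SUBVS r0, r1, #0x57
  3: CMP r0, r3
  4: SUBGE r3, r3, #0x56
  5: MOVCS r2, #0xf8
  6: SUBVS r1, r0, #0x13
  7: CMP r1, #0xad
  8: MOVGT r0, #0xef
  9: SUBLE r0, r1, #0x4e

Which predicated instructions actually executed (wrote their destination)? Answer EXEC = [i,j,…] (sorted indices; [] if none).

[0] flags=1000 → (cmp)
[1] flags=1000 PL?F → skip
[2] flags=1000 VS?F → skip
[3] flags=1001 → (cmp)
[4] flags=1001 GE?T → r3=0x3f
[5] flags=1001 CS?F → skip
[6] flags=1001 VS?T → r1=0x04
[7] flags=0000 → (cmp)
[8] flags=0000 GT?T → r0=0xef
[9] flags=0000 LE?F → skip

EXEC = [4,6,8]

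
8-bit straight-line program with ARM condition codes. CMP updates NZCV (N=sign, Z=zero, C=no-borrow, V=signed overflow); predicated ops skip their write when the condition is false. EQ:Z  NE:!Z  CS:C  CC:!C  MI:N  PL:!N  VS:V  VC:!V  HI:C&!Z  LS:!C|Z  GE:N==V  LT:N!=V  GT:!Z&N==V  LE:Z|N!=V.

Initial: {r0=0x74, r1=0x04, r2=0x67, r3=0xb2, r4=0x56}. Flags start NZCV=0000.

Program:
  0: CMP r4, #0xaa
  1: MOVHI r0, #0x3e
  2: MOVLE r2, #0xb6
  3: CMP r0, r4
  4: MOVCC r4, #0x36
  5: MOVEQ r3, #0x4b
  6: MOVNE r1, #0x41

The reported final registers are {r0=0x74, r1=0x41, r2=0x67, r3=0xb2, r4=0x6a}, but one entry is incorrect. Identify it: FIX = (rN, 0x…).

FIX = (r4, 0x56)

0: ✓ CMP  NZCV=1001
1: · MOVHI
2: · MOVLE
3: ✓ CMP  NZCV=0010
4: · MOVCC
5: · MOVEQ
6: ✓ MOVNE  r1←0x41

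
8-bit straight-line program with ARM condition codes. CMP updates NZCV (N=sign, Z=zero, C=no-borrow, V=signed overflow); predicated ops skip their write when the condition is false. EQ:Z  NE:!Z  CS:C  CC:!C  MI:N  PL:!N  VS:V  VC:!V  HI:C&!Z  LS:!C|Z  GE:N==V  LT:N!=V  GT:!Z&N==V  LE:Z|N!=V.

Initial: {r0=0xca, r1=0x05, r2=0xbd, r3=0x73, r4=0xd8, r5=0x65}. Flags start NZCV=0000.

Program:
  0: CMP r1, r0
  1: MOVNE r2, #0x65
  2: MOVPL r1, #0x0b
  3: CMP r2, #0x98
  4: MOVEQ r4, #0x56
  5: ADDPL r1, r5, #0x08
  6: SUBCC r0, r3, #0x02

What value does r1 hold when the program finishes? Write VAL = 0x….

[0] flags=0000 → (cmp)
[1] flags=0000 NE?T → r2=0x65
[2] flags=0000 PL?T → r1=0x0b
[3] flags=1001 → (cmp)
[4] flags=1001 EQ?F → skip
[5] flags=1001 PL?F → skip
[6] flags=1001 CC?T → r0=0x71

VAL = 0x0b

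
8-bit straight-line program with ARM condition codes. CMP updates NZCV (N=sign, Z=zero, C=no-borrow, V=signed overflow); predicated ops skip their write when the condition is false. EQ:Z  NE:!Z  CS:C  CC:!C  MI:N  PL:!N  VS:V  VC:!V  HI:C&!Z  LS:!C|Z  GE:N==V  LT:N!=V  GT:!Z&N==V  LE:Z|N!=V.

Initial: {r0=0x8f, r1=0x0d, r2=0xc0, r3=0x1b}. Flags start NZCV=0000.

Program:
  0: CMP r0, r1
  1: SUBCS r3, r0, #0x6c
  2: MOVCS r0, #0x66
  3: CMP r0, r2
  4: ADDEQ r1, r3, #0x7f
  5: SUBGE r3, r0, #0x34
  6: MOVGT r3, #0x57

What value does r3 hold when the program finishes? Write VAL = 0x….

[0] flags=1010 → (cmp)
[1] flags=1010 CS?T → r3=0x23
[2] flags=1010 CS?T → r0=0x66
[3] flags=1001 → (cmp)
[4] flags=1001 EQ?F → skip
[5] flags=1001 GE?T → r3=0x32
[6] flags=1001 GT?T → r3=0x57

VAL = 0x57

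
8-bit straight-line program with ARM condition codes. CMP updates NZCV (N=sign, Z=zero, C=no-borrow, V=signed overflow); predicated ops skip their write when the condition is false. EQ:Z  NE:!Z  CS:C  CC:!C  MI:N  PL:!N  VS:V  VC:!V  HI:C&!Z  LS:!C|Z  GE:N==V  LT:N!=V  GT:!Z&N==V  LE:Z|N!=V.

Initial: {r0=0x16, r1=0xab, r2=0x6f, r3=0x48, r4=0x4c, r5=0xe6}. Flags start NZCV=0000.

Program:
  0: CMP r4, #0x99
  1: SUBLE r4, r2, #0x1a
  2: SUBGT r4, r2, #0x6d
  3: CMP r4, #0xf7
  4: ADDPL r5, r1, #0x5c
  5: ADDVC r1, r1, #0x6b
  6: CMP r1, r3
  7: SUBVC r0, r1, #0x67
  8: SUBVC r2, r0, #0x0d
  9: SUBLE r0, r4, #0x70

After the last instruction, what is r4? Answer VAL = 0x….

VAL = 0x02

0: ✓ CMP  NZCV=1001
1: · SUBLE
2: ✓ SUBGT  r4←0x02
3: ✓ CMP  NZCV=0000
4: ✓ ADDPL  r5←0x07
5: ✓ ADDVC  r1←0x16
6: ✓ CMP  NZCV=1000
7: ✓ SUBVC  r0←0xaf
8: ✓ SUBVC  r2←0xa2
9: ✓ SUBLE  r0←0x92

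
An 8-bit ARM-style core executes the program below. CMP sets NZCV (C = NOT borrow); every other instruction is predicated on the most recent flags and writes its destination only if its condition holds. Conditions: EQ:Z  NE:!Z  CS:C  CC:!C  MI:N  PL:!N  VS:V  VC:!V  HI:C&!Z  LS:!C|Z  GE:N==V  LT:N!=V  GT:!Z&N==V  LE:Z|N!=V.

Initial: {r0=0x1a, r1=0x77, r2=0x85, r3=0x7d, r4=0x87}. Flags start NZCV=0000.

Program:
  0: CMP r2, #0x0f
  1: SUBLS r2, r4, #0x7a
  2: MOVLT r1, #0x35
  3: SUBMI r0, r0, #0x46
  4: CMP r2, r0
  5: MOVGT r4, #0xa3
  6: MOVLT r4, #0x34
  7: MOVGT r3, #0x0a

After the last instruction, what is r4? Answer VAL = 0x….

VAL = 0x34

0: ✓ CMP  NZCV=0011
1: · SUBLS
2: ✓ MOVLT  r1←0x35
3: · SUBMI
4: ✓ CMP  NZCV=0011
5: · MOVGT
6: ✓ MOVLT  r4←0x34
7: · MOVGT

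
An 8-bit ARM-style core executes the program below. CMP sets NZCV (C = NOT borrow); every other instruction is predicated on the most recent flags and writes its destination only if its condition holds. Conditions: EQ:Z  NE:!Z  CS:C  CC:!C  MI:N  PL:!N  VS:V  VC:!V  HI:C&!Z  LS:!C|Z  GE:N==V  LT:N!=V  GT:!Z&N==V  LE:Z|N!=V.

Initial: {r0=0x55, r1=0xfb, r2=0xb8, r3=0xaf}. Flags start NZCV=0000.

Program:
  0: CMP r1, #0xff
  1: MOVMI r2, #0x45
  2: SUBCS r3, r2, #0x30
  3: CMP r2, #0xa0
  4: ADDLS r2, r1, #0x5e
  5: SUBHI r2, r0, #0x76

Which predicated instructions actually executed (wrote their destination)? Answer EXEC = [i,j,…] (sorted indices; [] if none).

0: ✓ CMP  NZCV=1000
1: ✓ MOVMI  r2←0x45
2: · SUBCS
3: ✓ CMP  NZCV=1001
4: ✓ ADDLS  r2←0x59
5: · SUBHI

EXEC = [1,4]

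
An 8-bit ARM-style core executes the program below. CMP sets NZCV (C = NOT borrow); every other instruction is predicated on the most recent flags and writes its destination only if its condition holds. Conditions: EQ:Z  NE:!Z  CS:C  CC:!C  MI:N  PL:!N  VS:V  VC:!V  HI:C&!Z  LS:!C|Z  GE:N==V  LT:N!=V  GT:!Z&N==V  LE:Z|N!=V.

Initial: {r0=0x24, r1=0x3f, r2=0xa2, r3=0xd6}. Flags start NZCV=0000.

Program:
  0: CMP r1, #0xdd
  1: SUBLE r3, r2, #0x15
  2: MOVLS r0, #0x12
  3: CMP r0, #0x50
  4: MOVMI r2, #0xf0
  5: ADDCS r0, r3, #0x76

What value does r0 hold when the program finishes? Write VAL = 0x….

VAL = 0x12

[0] flags=0000 → (cmp)
[1] flags=0000 LE?F → skip
[2] flags=0000 LS?T → r0=0x12
[3] flags=1000 → (cmp)
[4] flags=1000 MI?T → r2=0xf0
[5] flags=1000 CS?F → skip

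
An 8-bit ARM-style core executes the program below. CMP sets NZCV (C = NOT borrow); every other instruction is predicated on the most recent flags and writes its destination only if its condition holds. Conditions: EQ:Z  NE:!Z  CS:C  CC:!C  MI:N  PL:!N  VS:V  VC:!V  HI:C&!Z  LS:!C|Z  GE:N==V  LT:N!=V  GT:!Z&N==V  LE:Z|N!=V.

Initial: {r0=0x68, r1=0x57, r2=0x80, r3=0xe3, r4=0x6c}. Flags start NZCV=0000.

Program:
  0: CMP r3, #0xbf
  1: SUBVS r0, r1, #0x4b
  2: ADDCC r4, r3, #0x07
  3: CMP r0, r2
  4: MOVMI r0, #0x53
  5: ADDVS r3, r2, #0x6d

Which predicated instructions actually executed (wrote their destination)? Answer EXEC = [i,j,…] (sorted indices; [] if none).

EXEC = [4,5]

[0] flags=0010 → (cmp)
[1] flags=0010 VS?F → skip
[2] flags=0010 CC?F → skip
[3] flags=1001 → (cmp)
[4] flags=1001 MI?T → r0=0x53
[5] flags=1001 VS?T → r3=0xed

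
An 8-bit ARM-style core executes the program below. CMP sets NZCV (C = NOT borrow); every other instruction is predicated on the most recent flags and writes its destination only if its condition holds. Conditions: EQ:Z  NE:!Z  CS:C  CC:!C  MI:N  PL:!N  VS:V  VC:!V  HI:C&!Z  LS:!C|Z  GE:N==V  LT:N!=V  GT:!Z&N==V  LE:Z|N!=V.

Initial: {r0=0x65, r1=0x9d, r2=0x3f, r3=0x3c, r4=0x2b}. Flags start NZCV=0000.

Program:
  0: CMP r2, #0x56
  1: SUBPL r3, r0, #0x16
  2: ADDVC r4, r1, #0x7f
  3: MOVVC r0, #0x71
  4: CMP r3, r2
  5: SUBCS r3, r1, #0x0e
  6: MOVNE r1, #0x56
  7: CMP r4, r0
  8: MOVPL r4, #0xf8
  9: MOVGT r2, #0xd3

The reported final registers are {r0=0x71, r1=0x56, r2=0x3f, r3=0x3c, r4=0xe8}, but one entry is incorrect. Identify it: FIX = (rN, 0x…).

[0] flags=1000 → (cmp)
[1] flags=1000 PL?F → skip
[2] flags=1000 VC?T → r4=0x1c
[3] flags=1000 VC?T → r0=0x71
[4] flags=1000 → (cmp)
[5] flags=1000 CS?F → skip
[6] flags=1000 NE?T → r1=0x56
[7] flags=1000 → (cmp)
[8] flags=1000 PL?F → skip
[9] flags=1000 GT?F → skip

FIX = (r4, 0x1c)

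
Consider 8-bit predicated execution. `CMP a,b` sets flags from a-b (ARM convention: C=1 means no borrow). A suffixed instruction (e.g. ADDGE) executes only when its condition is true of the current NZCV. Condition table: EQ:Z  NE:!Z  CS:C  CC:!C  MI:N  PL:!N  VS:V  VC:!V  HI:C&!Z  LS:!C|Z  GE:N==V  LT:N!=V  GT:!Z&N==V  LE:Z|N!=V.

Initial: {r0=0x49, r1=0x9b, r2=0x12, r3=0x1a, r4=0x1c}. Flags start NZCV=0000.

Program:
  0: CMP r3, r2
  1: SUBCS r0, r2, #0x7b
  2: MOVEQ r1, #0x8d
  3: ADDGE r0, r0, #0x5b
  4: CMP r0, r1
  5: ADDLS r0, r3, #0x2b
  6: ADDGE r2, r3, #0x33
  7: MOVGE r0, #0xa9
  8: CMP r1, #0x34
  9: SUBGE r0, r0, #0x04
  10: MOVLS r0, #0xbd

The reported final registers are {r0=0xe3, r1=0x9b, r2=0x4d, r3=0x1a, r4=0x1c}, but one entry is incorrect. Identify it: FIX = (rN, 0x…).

0: ✓ CMP  NZCV=0010
1: ✓ SUBCS  r0←0x97
2: · MOVEQ
3: ✓ ADDGE  r0←0xf2
4: ✓ CMP  NZCV=0010
5: · ADDLS
6: ✓ ADDGE  r2←0x4d
7: ✓ MOVGE  r0←0xa9
8: ✓ CMP  NZCV=0011
9: · SUBGE
10: · MOVLS

FIX = (r0, 0xa9)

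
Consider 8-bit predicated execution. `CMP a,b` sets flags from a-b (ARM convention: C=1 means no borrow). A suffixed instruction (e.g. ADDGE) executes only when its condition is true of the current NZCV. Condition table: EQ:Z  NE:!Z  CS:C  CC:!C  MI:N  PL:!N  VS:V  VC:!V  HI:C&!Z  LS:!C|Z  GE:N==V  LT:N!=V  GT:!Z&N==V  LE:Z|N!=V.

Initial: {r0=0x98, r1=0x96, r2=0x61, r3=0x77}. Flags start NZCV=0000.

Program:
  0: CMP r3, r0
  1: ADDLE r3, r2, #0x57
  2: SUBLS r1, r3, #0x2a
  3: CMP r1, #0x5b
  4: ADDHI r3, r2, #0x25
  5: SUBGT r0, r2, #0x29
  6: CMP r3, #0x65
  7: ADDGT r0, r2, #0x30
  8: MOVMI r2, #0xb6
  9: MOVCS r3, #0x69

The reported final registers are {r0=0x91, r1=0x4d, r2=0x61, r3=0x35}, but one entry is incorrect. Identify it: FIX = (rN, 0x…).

[0] flags=1001 → (cmp)
[1] flags=1001 LE?F → skip
[2] flags=1001 LS?T → r1=0x4d
[3] flags=1000 → (cmp)
[4] flags=1000 HI?F → skip
[5] flags=1000 GT?F → skip
[6] flags=0010 → (cmp)
[7] flags=0010 GT?T → r0=0x91
[8] flags=0010 MI?F → skip
[9] flags=0010 CS?T → r3=0x69

FIX = (r3, 0x69)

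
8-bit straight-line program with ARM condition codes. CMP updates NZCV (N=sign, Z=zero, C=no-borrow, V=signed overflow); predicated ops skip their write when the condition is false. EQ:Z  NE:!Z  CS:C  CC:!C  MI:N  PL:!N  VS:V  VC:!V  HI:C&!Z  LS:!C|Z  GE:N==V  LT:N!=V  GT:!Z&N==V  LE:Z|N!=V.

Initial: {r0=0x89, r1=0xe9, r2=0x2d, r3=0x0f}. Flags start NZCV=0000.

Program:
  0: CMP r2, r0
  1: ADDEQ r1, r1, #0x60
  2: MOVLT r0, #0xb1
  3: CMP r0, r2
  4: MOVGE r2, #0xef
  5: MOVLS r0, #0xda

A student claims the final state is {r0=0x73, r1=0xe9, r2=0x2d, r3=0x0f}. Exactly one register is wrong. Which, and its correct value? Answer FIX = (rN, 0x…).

[0] flags=1001 → (cmp)
[1] flags=1001 EQ?F → skip
[2] flags=1001 LT?F → skip
[3] flags=0011 → (cmp)
[4] flags=0011 GE?F → skip
[5] flags=0011 LS?F → skip

FIX = (r0, 0x89)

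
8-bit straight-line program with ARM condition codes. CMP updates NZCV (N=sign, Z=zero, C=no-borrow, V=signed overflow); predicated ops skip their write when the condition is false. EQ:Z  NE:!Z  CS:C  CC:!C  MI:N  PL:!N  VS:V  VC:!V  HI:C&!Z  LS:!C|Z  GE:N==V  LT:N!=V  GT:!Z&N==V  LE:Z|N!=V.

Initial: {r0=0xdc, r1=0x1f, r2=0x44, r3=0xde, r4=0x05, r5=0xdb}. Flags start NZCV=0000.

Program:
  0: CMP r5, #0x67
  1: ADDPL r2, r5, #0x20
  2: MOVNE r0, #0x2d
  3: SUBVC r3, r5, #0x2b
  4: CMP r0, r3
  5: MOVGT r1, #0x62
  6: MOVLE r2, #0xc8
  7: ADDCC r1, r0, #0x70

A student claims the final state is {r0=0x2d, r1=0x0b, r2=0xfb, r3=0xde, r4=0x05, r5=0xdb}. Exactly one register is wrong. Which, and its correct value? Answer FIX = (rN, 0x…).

[0] flags=0011 → (cmp)
[1] flags=0011 PL?T → r2=0xfb
[2] flags=0011 NE?T → r0=0x2d
[3] flags=0011 VC?F → skip
[4] flags=0000 → (cmp)
[5] flags=0000 GT?T → r1=0x62
[6] flags=0000 LE?F → skip
[7] flags=0000 CC?T → r1=0x9d

FIX = (r1, 0x9d)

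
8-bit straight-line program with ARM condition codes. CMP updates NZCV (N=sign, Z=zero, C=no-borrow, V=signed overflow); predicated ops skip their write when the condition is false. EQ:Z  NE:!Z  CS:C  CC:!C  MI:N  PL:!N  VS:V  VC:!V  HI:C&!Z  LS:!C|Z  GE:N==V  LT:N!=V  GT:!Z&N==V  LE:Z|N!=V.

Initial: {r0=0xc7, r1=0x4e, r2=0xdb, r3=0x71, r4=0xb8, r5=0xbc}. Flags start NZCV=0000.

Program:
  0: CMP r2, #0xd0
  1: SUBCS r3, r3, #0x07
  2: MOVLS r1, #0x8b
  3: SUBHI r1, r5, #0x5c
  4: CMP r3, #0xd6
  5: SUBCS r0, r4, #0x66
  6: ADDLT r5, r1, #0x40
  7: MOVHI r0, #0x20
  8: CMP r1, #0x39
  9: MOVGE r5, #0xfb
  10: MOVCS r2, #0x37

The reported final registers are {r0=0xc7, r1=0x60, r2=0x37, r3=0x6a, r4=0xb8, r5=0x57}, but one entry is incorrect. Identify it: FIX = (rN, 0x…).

[0] flags=0010 → (cmp)
[1] flags=0010 CS?T → r3=0x6a
[2] flags=0010 LS?F → skip
[3] flags=0010 HI?T → r1=0x60
[4] flags=1001 → (cmp)
[5] flags=1001 CS?F → skip
[6] flags=1001 LT?F → skip
[7] flags=1001 HI?F → skip
[8] flags=0010 → (cmp)
[9] flags=0010 GE?T → r5=0xfb
[10] flags=0010 CS?T → r2=0x37

FIX = (r5, 0xfb)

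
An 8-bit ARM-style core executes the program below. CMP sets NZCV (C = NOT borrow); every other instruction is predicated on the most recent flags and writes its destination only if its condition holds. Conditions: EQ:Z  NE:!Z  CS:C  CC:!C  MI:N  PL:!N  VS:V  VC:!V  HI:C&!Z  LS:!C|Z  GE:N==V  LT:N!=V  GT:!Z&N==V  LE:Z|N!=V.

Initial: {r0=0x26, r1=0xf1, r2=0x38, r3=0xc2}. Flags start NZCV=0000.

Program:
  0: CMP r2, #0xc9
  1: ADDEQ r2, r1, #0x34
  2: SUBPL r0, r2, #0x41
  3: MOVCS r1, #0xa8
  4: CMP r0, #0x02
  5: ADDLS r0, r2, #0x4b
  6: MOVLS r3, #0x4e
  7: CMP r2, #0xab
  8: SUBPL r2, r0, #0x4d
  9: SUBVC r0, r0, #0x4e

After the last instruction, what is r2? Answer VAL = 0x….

0: ✓ CMP  NZCV=0000
1: · ADDEQ
2: ✓ SUBPL  r0←0xf7
3: · MOVCS
4: ✓ CMP  NZCV=1010
5: · ADDLS
6: · MOVLS
7: ✓ CMP  NZCV=1001
8: · SUBPL
9: · SUBVC

VAL = 0x38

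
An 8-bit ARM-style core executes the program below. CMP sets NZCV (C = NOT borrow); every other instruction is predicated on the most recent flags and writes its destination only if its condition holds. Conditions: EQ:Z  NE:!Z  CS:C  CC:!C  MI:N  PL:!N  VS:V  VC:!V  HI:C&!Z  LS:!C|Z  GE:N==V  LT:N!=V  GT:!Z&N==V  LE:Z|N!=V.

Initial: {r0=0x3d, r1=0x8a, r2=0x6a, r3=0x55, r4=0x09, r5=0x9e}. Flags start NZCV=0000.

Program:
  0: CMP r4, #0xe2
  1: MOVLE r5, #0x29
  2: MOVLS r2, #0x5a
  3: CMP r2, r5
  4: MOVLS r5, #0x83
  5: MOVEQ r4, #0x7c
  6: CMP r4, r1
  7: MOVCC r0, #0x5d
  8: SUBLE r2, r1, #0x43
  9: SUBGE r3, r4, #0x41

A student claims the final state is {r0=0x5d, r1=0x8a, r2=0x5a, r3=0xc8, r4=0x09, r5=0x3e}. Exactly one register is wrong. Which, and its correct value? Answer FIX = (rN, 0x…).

[0] flags=0000 → (cmp)
[1] flags=0000 LE?F → skip
[2] flags=0000 LS?T → r2=0x5a
[3] flags=1001 → (cmp)
[4] flags=1001 LS?T → r5=0x83
[5] flags=1001 EQ?F → skip
[6] flags=0000 → (cmp)
[7] flags=0000 CC?T → r0=0x5d
[8] flags=0000 LE?F → skip
[9] flags=0000 GE?T → r3=0xc8

FIX = (r5, 0x83)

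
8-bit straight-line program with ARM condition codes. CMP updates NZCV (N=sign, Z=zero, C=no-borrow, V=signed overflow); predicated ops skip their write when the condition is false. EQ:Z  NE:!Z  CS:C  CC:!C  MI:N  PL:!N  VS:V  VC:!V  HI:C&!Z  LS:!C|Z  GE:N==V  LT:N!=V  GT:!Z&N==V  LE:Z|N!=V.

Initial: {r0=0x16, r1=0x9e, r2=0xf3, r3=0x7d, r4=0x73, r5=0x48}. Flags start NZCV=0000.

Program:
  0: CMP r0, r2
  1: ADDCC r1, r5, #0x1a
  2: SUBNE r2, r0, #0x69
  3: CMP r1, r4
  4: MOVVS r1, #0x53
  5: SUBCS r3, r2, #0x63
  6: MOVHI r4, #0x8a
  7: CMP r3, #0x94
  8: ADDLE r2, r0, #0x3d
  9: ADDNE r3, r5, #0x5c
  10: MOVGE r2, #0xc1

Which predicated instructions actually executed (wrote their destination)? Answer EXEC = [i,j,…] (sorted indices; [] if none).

0: ✓ CMP  NZCV=0000
1: ✓ ADDCC  r1←0x62
2: ✓ SUBNE  r2←0xad
3: ✓ CMP  NZCV=1000
4: · MOVVS
5: · SUBCS
6: · MOVHI
7: ✓ CMP  NZCV=1001
8: · ADDLE
9: ✓ ADDNE  r3←0xa4
10: ✓ MOVGE  r2←0xc1

EXEC = [1,2,9,10]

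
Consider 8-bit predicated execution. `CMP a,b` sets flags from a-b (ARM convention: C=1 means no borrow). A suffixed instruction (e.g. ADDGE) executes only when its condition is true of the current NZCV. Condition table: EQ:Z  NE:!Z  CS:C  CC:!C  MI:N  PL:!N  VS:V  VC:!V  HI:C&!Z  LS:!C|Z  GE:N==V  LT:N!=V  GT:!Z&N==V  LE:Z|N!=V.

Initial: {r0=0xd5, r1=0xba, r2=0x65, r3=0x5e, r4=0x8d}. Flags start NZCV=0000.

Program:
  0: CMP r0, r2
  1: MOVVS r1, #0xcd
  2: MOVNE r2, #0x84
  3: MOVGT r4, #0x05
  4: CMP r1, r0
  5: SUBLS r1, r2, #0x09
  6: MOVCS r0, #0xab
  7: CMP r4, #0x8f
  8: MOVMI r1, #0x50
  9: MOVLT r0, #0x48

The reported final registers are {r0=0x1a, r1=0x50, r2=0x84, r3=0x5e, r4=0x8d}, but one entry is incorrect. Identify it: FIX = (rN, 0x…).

FIX = (r0, 0x48)

[0] flags=0011 → (cmp)
[1] flags=0011 VS?T → r1=0xcd
[2] flags=0011 NE?T → r2=0x84
[3] flags=0011 GT?F → skip
[4] flags=1000 → (cmp)
[5] flags=1000 LS?T → r1=0x7b
[6] flags=1000 CS?F → skip
[7] flags=1000 → (cmp)
[8] flags=1000 MI?T → r1=0x50
[9] flags=1000 LT?T → r0=0x48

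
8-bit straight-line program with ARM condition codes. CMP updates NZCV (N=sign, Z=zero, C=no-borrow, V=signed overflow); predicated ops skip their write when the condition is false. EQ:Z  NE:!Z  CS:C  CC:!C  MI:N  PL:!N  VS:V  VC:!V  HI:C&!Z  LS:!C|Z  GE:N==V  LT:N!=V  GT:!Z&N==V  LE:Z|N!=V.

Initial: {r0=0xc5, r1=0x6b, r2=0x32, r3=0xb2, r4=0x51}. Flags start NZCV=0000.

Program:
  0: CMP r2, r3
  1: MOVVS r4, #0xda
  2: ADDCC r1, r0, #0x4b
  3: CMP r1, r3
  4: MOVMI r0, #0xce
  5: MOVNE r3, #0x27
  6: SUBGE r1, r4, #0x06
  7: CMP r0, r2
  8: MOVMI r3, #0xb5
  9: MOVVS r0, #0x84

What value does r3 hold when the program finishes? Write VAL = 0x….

VAL = 0xb5

[0] flags=1001 → (cmp)
[1] flags=1001 VS?T → r4=0xda
[2] flags=1001 CC?T → r1=0x10
[3] flags=0000 → (cmp)
[4] flags=0000 MI?F → skip
[5] flags=0000 NE?T → r3=0x27
[6] flags=0000 GE?T → r1=0xd4
[7] flags=1010 → (cmp)
[8] flags=1010 MI?T → r3=0xb5
[9] flags=1010 VS?F → skip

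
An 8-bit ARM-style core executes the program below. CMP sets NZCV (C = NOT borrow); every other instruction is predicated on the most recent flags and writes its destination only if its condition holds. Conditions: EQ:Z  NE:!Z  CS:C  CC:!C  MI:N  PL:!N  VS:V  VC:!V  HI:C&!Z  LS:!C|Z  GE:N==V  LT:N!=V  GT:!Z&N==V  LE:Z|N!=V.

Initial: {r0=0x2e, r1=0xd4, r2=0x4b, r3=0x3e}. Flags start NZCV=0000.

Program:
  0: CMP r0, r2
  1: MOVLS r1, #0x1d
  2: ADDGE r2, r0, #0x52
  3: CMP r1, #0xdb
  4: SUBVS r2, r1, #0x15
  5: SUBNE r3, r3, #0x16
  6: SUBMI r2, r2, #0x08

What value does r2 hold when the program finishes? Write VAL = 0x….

VAL = 0x4b

[0] flags=1000 → (cmp)
[1] flags=1000 LS?T → r1=0x1d
[2] flags=1000 GE?F → skip
[3] flags=0000 → (cmp)
[4] flags=0000 VS?F → skip
[5] flags=0000 NE?T → r3=0x28
[6] flags=0000 MI?F → skip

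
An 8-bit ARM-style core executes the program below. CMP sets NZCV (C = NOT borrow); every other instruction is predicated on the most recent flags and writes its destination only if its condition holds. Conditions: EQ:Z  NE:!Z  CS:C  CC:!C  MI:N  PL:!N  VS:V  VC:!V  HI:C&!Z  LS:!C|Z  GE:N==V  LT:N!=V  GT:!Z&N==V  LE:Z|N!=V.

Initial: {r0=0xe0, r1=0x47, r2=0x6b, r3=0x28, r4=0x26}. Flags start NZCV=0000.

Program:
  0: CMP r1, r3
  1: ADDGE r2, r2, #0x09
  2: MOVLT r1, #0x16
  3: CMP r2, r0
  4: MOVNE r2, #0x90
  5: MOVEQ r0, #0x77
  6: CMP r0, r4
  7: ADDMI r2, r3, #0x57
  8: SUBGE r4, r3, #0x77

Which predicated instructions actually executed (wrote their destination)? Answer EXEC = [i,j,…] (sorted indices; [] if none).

EXEC = [1,4,7]

[0] flags=0010 → (cmp)
[1] flags=0010 GE?T → r2=0x74
[2] flags=0010 LT?F → skip
[3] flags=1001 → (cmp)
[4] flags=1001 NE?T → r2=0x90
[5] flags=1001 EQ?F → skip
[6] flags=1010 → (cmp)
[7] flags=1010 MI?T → r2=0x7f
[8] flags=1010 GE?F → skip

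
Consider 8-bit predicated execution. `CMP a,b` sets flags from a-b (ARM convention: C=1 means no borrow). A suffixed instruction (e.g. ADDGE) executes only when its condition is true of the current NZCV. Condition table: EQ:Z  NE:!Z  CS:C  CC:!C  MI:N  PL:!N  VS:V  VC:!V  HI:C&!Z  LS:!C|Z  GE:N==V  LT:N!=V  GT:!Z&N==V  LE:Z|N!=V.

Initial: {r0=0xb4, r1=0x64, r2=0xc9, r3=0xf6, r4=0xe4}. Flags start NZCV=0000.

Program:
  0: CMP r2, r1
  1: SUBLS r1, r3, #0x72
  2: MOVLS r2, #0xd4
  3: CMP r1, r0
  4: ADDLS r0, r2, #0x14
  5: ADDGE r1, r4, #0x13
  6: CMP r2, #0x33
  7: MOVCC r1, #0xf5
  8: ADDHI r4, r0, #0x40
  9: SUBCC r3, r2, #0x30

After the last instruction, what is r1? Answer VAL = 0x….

0: ✓ CMP  NZCV=0011
1: · SUBLS
2: · MOVLS
3: ✓ CMP  NZCV=1001
4: ✓ ADDLS  r0←0xdd
5: ✓ ADDGE  r1←0xf7
6: ✓ CMP  NZCV=1010
7: · MOVCC
8: ✓ ADDHI  r4←0x1d
9: · SUBCC

VAL = 0xf7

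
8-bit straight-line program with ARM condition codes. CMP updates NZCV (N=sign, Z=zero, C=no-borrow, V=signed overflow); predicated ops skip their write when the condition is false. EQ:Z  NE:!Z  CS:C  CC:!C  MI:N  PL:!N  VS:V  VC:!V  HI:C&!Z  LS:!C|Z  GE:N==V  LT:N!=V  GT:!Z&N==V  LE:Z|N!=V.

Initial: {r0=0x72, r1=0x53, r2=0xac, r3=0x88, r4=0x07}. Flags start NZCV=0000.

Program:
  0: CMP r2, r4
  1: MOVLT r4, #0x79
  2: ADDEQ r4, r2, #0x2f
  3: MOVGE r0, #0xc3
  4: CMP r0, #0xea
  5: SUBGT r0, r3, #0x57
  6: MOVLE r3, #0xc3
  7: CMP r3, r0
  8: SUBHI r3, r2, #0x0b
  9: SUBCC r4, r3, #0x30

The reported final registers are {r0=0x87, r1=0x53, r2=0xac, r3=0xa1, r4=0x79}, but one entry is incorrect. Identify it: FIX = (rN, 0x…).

0: ✓ CMP  NZCV=1010
1: ✓ MOVLT  r4←0x79
2: · ADDEQ
3: · MOVGE
4: ✓ CMP  NZCV=1001
5: ✓ SUBGT  r0←0x31
6: · MOVLE
7: ✓ CMP  NZCV=0011
8: ✓ SUBHI  r3←0xa1
9: · SUBCC

FIX = (r0, 0x31)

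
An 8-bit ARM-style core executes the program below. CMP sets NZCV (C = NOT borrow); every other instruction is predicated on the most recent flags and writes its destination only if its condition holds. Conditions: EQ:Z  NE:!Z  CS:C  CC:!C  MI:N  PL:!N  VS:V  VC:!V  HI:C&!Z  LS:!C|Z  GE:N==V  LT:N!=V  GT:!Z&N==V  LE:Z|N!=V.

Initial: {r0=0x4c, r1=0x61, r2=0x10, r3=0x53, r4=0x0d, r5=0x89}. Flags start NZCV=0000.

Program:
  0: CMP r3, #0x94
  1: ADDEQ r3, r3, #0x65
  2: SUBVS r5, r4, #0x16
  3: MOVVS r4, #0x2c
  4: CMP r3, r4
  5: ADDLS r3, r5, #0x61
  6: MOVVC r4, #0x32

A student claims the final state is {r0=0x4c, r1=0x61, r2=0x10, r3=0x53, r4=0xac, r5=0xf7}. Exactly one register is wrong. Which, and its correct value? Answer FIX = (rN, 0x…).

FIX = (r4, 0x32)

[0] flags=1001 → (cmp)
[1] flags=1001 EQ?F → skip
[2] flags=1001 VS?T → r5=0xf7
[3] flags=1001 VS?T → r4=0x2c
[4] flags=0010 → (cmp)
[5] flags=0010 LS?F → skip
[6] flags=0010 VC?T → r4=0x32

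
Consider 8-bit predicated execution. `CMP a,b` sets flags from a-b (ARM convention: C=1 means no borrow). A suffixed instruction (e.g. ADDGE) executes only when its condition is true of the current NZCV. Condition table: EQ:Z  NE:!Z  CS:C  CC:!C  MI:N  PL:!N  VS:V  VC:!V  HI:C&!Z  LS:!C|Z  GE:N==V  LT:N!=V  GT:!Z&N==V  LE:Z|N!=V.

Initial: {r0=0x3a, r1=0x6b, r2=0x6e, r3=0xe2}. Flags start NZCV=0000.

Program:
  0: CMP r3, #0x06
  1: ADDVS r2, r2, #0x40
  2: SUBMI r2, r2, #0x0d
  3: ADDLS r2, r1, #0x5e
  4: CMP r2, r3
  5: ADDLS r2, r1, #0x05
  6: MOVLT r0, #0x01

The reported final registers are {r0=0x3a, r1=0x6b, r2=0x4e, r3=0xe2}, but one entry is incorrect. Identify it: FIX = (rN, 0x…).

[0] flags=1010 → (cmp)
[1] flags=1010 VS?F → skip
[2] flags=1010 MI?T → r2=0x61
[3] flags=1010 LS?F → skip
[4] flags=0000 → (cmp)
[5] flags=0000 LS?T → r2=0x70
[6] flags=0000 LT?F → skip

FIX = (r2, 0x70)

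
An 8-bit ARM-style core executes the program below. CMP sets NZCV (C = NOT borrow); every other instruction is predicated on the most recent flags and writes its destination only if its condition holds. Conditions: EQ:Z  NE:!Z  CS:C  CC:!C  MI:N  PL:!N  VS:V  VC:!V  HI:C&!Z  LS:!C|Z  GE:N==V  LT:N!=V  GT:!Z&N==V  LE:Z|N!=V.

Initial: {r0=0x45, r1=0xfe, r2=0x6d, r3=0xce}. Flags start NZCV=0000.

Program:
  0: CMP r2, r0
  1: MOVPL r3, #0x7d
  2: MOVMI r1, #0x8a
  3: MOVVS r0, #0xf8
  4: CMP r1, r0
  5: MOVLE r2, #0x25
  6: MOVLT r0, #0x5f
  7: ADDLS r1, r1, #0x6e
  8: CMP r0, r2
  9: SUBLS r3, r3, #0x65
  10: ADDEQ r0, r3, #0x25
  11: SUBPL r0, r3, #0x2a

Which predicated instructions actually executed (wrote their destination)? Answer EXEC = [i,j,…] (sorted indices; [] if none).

EXEC = [1,5,6,11]

[0] flags=0010 → (cmp)
[1] flags=0010 PL?T → r3=0x7d
[2] flags=0010 MI?F → skip
[3] flags=0010 VS?F → skip
[4] flags=1010 → (cmp)
[5] flags=1010 LE?T → r2=0x25
[6] flags=1010 LT?T → r0=0x5f
[7] flags=1010 LS?F → skip
[8] flags=0010 → (cmp)
[9] flags=0010 LS?F → skip
[10] flags=0010 EQ?F → skip
[11] flags=0010 PL?T → r0=0x53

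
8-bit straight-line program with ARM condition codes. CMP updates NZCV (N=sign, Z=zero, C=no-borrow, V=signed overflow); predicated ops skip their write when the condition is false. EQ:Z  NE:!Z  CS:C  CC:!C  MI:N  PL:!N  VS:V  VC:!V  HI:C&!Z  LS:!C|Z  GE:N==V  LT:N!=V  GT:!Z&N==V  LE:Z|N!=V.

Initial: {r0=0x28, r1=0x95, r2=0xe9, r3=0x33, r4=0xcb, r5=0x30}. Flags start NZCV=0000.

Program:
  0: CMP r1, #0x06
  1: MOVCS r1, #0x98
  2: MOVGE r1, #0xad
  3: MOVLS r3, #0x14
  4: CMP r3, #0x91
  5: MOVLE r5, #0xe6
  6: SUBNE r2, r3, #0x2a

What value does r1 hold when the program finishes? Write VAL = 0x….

0: ✓ CMP  NZCV=1010
1: ✓ MOVCS  r1←0x98
2: · MOVGE
3: · MOVLS
4: ✓ CMP  NZCV=1001
5: · MOVLE
6: ✓ SUBNE  r2←0x09

VAL = 0x98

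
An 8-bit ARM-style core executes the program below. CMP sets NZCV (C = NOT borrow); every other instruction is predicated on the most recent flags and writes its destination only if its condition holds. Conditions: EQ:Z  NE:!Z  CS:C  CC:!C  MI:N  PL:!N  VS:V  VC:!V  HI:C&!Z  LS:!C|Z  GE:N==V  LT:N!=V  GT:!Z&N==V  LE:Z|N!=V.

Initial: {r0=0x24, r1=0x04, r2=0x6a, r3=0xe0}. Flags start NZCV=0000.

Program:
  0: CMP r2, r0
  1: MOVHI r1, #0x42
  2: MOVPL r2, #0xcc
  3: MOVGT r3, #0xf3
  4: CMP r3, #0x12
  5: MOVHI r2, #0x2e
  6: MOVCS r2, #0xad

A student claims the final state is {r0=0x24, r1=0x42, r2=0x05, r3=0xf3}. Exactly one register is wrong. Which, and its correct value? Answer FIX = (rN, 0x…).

[0] flags=0010 → (cmp)
[1] flags=0010 HI?T → r1=0x42
[2] flags=0010 PL?T → r2=0xcc
[3] flags=0010 GT?T → r3=0xf3
[4] flags=1010 → (cmp)
[5] flags=1010 HI?T → r2=0x2e
[6] flags=1010 CS?T → r2=0xad

FIX = (r2, 0xad)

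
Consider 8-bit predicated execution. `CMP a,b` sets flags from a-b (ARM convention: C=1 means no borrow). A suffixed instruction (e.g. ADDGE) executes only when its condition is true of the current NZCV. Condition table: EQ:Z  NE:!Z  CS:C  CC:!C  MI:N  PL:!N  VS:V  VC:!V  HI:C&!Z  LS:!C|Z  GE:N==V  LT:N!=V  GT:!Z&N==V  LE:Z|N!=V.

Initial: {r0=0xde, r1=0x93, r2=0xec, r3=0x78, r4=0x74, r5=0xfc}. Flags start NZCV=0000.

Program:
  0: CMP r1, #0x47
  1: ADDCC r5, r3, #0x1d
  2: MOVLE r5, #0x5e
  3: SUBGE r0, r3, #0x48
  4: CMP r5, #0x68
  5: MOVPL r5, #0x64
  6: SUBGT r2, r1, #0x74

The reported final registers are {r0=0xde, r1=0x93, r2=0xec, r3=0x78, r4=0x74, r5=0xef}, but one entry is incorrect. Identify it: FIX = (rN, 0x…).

[0] flags=0011 → (cmp)
[1] flags=0011 CC?F → skip
[2] flags=0011 LE?T → r5=0x5e
[3] flags=0011 GE?F → skip
[4] flags=1000 → (cmp)
[5] flags=1000 PL?F → skip
[6] flags=1000 GT?F → skip

FIX = (r5, 0x5e)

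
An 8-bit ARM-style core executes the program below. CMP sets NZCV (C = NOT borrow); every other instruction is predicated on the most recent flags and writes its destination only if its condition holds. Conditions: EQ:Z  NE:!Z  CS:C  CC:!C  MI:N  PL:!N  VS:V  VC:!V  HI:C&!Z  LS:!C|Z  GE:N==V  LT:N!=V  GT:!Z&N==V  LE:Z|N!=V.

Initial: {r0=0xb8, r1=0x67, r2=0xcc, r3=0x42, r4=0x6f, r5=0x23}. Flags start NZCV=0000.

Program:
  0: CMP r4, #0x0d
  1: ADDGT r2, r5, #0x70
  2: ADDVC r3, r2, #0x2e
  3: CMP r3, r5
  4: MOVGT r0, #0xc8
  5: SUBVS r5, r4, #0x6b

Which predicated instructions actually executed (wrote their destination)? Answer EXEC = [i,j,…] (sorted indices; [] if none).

[0] flags=0010 → (cmp)
[1] flags=0010 GT?T → r2=0x93
[2] flags=0010 VC?T → r3=0xc1
[3] flags=1010 → (cmp)
[4] flags=1010 GT?F → skip
[5] flags=1010 VS?F → skip

EXEC = [1,2]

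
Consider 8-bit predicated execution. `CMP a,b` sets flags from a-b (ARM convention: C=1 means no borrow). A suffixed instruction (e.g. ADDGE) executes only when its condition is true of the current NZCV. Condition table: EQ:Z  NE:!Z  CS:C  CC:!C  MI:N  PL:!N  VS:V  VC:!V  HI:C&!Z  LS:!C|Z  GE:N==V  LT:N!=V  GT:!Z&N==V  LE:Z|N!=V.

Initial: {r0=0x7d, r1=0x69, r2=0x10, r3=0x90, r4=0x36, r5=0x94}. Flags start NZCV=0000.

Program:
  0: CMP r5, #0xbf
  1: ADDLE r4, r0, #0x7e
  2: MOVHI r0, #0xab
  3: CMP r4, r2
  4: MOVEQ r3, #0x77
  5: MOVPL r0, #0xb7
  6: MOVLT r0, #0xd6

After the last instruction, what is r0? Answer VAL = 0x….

VAL = 0xd6

0: ✓ CMP  NZCV=1000
1: ✓ ADDLE  r4←0xfb
2: · MOVHI
3: ✓ CMP  NZCV=1010
4: · MOVEQ
5: · MOVPL
6: ✓ MOVLT  r0←0xd6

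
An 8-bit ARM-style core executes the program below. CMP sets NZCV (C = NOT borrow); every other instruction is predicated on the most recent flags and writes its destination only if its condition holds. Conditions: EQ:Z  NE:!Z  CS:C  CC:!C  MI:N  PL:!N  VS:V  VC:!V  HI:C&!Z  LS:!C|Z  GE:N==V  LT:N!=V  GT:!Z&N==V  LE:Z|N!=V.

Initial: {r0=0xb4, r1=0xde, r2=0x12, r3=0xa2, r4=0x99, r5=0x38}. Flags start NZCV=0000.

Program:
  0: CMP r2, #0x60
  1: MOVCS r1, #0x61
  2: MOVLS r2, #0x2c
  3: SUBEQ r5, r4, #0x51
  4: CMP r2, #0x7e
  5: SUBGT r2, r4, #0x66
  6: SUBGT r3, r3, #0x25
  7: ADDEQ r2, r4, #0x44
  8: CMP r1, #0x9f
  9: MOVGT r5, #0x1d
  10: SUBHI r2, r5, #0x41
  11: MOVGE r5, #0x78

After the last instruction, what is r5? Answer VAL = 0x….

[0] flags=1000 → (cmp)
[1] flags=1000 CS?F → skip
[2] flags=1000 LS?T → r2=0x2c
[3] flags=1000 EQ?F → skip
[4] flags=1000 → (cmp)
[5] flags=1000 GT?F → skip
[6] flags=1000 GT?F → skip
[7] flags=1000 EQ?F → skip
[8] flags=0010 → (cmp)
[9] flags=0010 GT?T → r5=0x1d
[10] flags=0010 HI?T → r2=0xdc
[11] flags=0010 GE?T → r5=0x78

VAL = 0x78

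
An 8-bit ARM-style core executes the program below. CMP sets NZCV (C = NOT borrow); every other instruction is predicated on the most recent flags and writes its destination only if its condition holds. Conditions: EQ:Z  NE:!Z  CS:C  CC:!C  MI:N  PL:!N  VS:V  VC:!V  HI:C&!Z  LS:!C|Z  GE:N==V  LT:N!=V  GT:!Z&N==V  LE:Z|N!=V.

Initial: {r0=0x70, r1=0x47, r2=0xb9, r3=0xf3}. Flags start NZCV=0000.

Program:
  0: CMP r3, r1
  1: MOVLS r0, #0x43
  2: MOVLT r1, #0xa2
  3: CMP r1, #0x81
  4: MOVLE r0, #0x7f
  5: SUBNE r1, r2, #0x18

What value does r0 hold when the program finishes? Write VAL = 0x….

0: ✓ CMP  NZCV=1010
1: · MOVLS
2: ✓ MOVLT  r1←0xa2
3: ✓ CMP  NZCV=0010
4: · MOVLE
5: ✓ SUBNE  r1←0xa1

VAL = 0x70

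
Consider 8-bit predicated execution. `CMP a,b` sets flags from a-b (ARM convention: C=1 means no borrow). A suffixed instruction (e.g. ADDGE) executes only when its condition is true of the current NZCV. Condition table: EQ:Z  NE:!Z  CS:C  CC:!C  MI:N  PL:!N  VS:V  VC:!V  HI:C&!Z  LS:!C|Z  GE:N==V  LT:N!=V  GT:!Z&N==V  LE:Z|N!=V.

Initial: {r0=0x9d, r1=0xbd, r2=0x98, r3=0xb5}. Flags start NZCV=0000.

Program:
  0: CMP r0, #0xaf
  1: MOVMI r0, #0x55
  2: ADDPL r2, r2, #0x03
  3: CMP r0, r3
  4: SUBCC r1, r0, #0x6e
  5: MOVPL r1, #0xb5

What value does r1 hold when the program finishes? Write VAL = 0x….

VAL = 0xe7

[0] flags=1000 → (cmp)
[1] flags=1000 MI?T → r0=0x55
[2] flags=1000 PL?F → skip
[3] flags=1001 → (cmp)
[4] flags=1001 CC?T → r1=0xe7
[5] flags=1001 PL?F → skip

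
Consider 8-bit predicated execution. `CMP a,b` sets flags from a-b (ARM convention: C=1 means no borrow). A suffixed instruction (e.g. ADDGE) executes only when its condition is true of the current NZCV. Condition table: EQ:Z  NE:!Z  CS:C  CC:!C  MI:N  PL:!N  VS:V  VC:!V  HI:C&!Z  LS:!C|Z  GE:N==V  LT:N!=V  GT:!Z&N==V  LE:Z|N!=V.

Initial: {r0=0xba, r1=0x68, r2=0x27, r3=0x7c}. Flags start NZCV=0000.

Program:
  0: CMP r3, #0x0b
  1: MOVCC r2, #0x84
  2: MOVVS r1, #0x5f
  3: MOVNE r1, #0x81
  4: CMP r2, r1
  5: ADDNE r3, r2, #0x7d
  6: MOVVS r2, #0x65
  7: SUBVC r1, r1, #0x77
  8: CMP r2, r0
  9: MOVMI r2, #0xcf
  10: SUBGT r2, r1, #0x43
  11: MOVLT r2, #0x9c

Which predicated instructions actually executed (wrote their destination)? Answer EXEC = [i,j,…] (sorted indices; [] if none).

EXEC = [3,5,6,9,10]

0: ✓ CMP  NZCV=0010
1: · MOVCC
2: · MOVVS
3: ✓ MOVNE  r1←0x81
4: ✓ CMP  NZCV=1001
5: ✓ ADDNE  r3←0xa4
6: ✓ MOVVS  r2←0x65
7: · SUBVC
8: ✓ CMP  NZCV=1001
9: ✓ MOVMI  r2←0xcf
10: ✓ SUBGT  r2←0x3e
11: · MOVLT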